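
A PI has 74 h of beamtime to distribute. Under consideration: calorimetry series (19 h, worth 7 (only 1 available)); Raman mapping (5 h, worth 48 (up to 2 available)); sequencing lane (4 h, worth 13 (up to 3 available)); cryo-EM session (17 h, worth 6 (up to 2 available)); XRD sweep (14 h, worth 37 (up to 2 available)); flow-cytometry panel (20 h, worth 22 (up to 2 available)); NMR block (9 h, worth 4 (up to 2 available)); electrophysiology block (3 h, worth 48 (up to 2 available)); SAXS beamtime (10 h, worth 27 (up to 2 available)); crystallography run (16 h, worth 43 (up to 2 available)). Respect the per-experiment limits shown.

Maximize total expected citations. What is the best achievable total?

Filling by ratio: 2×Raman mapping + 3×sequencing lane + NMR block + 2×electrophysiology block + 2×SAXS beamtime + crystallography run for 332, with 1 h left unused.
Replace NMR block and 2×SAXS beamtime with XRD sweep + crystallography run: the trade gains 22 net, giving 354 at 74 h.

354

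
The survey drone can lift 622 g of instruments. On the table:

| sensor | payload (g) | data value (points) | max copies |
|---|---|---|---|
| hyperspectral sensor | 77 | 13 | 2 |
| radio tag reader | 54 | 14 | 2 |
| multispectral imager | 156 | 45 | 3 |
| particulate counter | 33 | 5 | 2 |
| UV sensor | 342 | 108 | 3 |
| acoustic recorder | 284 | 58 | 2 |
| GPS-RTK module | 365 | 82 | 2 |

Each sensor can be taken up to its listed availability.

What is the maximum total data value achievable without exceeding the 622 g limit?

Density check — UV sensor 0.32, multispectral imager 0.29, radio tag reader 0.26 are the best per g.
Best packing: 2×radio tag reader + multispectral imager + UV sensor — 606 g, 181 total.

181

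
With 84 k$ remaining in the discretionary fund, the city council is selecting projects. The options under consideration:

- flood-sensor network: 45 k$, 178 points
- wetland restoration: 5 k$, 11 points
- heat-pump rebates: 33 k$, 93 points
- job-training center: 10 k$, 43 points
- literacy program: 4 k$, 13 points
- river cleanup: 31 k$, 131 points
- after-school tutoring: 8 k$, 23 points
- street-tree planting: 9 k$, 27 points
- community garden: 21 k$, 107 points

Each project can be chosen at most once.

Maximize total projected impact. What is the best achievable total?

351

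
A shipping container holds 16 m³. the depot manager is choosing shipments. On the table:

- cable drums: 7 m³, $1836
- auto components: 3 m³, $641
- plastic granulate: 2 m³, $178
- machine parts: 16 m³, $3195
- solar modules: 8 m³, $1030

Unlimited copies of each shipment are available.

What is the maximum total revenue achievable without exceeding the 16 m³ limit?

3850

By revenue per m³: cable drums 262.29, auto components 213.67, machine parts 199.69, solar modules 128.75 lead.
The ratio ordering already packs tightly: 2×cable drums + plastic granulate, 16 m³, 3850.
No other feasible combination exceeds 3850.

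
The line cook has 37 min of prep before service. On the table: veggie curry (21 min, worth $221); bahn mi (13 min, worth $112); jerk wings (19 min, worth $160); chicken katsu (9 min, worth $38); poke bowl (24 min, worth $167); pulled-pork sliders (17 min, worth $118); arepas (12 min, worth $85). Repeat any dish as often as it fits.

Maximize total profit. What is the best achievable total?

Veggie curry + bahn mi uses 34 of the 37 min and totals 333.

333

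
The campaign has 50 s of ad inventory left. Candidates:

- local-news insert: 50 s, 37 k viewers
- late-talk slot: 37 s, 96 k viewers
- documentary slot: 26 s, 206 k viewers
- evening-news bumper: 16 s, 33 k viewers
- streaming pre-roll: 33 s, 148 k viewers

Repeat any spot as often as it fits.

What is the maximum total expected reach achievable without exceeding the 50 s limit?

Best packing: documentary slot + evening-news bumper — 42 s, 239 total.
Nothing else within 50 s beats 239.

239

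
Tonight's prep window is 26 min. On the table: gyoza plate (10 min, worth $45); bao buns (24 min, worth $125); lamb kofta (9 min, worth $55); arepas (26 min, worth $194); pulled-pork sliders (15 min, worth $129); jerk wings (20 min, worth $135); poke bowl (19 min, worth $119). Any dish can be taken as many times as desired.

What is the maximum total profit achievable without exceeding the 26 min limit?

Filling by ratio: lamb kofta + pulled-pork sliders for 184, with 2 min left unused.
The 24 min tied up in lamb kofta and pulled-pork sliders is better spent on arepas — total rises to 194 (26 min).

194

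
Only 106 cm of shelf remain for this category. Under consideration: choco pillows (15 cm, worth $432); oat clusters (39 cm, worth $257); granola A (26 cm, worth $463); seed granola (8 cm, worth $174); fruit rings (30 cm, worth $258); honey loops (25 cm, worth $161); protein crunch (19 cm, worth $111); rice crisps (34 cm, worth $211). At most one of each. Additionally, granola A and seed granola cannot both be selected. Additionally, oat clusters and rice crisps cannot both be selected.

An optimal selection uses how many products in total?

4

The maximum weekly sales within 106 cm is 1364.
choco pillows + granola A + fruit rings + rice crisps hits 1364 at 105 cm.
Any selection reaching 1364 contains exactly 4 products.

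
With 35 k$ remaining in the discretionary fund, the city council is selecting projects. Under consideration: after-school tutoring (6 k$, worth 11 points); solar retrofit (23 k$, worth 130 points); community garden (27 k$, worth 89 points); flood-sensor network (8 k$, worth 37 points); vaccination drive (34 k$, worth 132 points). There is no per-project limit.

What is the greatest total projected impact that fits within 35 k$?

The ratio ordering already packs tightly: solar retrofit + flood-sensor network, 31 k$, 167.

167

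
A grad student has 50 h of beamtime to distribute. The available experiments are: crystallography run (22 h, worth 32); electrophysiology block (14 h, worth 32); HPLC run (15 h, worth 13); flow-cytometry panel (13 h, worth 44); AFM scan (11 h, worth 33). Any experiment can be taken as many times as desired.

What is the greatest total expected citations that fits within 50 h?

165

The ratio ordering already packs tightly: 3×flow-cytometry panel + AFM scan, 50 h, 165.
Every other selection either busts 50 h or fails to beat 165.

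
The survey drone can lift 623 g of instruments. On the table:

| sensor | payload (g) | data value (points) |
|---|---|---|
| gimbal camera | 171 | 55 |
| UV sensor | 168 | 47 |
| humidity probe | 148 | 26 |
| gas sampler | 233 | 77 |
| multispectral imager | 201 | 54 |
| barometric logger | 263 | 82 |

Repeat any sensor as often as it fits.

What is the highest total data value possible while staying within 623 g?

192

A density-first pass picks humidity probe + 2×gas sampler — 180 at 614 g.
Dropping humidity probe and 2×gas sampler frees 614 g; slotting in 2×gimbal camera + barometric logger (605 g) lifts the total to 192 at 605 g.
No other feasible combination exceeds 192.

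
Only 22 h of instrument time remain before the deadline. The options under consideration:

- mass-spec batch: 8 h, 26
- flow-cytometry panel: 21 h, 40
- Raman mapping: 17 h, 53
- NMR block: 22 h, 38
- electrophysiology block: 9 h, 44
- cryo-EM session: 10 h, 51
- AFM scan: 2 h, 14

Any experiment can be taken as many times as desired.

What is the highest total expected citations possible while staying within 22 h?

154

11×AFM scan uses 22 of the 22 h and totals 154.
Every other selection either busts 22 h or fails to beat 154.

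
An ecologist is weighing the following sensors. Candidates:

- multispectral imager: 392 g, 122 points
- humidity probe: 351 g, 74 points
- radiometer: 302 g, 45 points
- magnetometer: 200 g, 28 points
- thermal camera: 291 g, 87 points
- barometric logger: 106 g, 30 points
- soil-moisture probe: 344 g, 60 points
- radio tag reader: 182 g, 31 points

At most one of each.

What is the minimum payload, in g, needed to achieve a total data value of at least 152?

Look for the lowest-payload combination reaching 152.
multispectral imager + barometric logger reaches 152 using 498 g.
Any bundle with less than 498 g falls short of 152.

498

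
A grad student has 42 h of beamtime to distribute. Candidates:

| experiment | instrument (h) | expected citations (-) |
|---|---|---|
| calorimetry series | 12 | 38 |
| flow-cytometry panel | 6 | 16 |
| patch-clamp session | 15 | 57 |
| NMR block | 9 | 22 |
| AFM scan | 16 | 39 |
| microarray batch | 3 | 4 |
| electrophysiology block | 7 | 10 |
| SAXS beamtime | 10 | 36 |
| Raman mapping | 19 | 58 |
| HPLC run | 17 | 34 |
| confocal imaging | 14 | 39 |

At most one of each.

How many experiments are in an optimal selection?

Best achievable expected citations is 136.
For example patch-clamp session + microarray batch + SAXS beamtime + confocal imaging achieves it, using 42 h.
Any selection reaching 136 contains exactly 4 experiments.

4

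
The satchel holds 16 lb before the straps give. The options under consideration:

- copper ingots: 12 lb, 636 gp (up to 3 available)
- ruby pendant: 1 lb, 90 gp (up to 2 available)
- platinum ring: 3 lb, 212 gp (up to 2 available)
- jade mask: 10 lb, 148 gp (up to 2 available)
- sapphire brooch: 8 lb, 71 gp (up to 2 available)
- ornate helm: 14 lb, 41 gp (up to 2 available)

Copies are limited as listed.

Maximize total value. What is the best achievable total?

938

Taking the top-ratio items first gives 2×ruby pendant + 2×platinum ring + sapphire brooch for 675 (16 lb).
Dropping ruby pendant and platinum ring and sapphire brooch frees 12 lb; slotting in copper ingots (12 lb) lifts the total to 938 at 16 lb.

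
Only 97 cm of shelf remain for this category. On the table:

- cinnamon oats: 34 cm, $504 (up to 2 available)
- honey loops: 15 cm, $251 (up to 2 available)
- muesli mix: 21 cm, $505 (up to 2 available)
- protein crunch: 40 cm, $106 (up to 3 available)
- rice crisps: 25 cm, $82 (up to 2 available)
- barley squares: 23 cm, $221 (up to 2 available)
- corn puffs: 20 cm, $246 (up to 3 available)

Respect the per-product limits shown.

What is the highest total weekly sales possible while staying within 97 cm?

The ratio heuristic lands on 2×honey loops + 2×muesli mix + corn puffs (1758) but leaves 5 cm idle.
Dropping honey loops and corn puffs frees 35 cm; slotting in cinnamon oats (34 cm) lifts the total to 1765 at 91 cm.
No other feasible combination exceeds 1765.

1765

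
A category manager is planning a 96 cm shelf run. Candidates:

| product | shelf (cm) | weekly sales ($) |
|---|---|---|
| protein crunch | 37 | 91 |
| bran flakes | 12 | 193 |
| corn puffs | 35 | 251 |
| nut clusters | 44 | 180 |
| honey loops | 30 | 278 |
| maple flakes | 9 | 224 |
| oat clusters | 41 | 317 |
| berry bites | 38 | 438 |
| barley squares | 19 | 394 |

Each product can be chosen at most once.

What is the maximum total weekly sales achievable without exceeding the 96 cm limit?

1334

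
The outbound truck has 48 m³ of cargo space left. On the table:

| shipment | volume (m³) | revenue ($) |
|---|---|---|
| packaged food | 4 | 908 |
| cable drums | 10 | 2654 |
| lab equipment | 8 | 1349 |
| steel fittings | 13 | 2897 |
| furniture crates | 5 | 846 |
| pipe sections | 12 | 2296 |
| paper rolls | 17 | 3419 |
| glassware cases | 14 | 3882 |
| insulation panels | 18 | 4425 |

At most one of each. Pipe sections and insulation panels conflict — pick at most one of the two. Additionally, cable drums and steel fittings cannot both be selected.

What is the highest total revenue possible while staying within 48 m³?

11869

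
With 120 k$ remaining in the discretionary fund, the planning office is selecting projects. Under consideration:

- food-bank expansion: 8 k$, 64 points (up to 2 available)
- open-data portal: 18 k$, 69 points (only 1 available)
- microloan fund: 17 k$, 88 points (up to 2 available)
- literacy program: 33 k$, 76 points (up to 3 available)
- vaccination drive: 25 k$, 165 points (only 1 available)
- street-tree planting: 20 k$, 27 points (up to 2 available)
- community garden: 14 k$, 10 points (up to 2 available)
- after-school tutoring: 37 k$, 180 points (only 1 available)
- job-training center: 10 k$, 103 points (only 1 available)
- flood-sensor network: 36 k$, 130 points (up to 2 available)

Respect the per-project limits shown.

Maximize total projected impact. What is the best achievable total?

Filling by ratio: 2×food-bank expansion + open-data portal + 2×microloan fund + vaccination drive + community garden + job-training center for 651, with 3 k$ left unused.
The 40 k$ tied up in food-bank expansion and open-data portal and community garden is better spent on after-school tutoring — total rises to 688 (114 k$).

688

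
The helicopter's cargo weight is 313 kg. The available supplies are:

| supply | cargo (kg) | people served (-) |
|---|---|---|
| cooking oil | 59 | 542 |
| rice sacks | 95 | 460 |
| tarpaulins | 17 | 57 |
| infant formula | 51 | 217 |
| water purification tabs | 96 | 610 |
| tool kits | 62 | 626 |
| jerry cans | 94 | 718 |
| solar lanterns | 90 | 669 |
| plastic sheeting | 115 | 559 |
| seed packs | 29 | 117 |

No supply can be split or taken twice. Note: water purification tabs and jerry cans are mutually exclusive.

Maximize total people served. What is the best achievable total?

By people served per kg: tool kits 10.10, cooking oil 9.19, jerry cans 7.64, solar lanterns 7.43 lead.
Cooking oil + tool kits + jerry cans + solar lanterns uses 305 of the 313 kg and totals 2555.

2555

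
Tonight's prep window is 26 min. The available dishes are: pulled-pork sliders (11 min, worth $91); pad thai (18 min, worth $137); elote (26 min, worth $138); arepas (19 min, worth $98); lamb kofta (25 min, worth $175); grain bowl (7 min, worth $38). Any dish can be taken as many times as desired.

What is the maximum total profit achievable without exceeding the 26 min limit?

182

By profit per min: pulled-pork sliders 8.27, pad thai 7.61, lamb kofta 7.00, grain bowl 5.43 lead.
The ratio ordering already packs tightly: 2×pulled-pork sliders, 22 min, 182.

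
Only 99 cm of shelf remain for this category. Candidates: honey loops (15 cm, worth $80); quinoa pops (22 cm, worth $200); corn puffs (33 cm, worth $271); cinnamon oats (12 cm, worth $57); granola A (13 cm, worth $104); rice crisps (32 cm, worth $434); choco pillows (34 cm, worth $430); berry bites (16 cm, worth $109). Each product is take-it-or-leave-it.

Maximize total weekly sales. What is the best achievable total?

Taking the top-ratio products first gives quinoa pops + rice crisps + choco pillows for 1064 (88 cm).
Replace quinoa pops with corn puffs: the trade gains 71 net, giving 1135 at 99 cm.

1135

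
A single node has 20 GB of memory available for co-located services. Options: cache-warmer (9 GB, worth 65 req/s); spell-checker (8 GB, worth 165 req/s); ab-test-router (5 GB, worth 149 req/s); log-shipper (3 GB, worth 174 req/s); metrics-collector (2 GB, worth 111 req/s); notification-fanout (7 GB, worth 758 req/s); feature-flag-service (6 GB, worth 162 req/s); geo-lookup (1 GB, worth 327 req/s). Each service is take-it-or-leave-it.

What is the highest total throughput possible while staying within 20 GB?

1532

The ratio heuristic lands on ab-test-router + log-shipper + metrics-collector + notification-fanout + geo-lookup (1519) but leaves 2 GB idle.
Replace ab-test-router with feature-flag-service: the trade gains 13 net, giving 1532 at 19 GB.
Runner-up ab-test-router + log-shipper + metrics-collector + notification-fanout + geo-lookup tops out at 1519.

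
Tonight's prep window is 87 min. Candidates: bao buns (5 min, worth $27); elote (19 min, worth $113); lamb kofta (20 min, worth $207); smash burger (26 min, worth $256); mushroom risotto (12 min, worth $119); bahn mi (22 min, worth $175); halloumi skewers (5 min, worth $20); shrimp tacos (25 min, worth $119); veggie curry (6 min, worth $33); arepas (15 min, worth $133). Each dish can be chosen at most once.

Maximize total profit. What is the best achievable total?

790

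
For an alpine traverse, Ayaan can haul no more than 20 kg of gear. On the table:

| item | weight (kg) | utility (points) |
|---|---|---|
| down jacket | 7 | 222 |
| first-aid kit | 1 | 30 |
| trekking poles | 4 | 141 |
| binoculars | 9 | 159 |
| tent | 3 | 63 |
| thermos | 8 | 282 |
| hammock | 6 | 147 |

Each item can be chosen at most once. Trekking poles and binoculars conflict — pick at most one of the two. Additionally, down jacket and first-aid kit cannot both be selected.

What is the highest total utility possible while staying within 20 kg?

Down jacket + trekking poles + thermos uses 19 of the 20 kg and totals 645.
The closest alternative, first-aid kit + trekking poles + thermos + hammock, reaches only 600.

645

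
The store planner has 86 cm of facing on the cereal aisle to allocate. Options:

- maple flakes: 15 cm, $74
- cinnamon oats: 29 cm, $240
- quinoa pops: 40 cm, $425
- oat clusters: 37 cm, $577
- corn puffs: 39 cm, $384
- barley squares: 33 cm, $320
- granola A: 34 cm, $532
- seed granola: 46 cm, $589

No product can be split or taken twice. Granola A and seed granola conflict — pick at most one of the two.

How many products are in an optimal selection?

Optimal total is 1183.
For example maple flakes + oat clusters + granola A achieves it, using 86 cm.
Any selection reaching 1183 contains exactly 3 products.

3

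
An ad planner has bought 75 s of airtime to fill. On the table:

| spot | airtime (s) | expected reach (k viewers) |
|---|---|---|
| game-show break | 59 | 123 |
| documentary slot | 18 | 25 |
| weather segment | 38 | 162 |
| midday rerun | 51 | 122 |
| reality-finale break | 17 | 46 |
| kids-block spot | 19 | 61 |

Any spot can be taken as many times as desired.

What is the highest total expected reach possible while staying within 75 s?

The ratio ordering already packs tightly: weather segment + reality-finale break + kids-block spot, 74 s, 269.
Every other selection either busts 75 s or fails to beat 269.

269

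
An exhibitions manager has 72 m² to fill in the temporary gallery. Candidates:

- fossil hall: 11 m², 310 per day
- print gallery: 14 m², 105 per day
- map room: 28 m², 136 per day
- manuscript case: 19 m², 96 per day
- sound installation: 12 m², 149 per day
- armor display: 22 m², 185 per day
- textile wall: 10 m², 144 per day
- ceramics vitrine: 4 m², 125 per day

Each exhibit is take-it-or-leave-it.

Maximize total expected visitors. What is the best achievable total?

Ranking by ratio (expected visitors/m²): ceramics vitrine 31.25, fossil hall 28.18, textile wall 14.40.
Filling by ratio: fossil hall + sound installation + armor display + textile wall + ceramics vitrine for 913, with 13 m² left unused.
The 22 m² tied up in armor display is better spent on print gallery + manuscript case — total rises to 929 (70 m²).

929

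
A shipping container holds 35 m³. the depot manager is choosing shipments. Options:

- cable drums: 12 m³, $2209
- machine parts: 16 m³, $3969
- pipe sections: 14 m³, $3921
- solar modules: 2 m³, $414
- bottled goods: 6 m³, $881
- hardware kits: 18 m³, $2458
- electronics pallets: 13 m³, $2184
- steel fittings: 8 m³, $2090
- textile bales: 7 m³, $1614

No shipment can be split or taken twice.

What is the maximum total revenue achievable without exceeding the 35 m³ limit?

8506

Density check — pipe sections 280.07, steel fittings 261.25, machine parts 248.06 are the best per m³.
The ratio heuristic lands on pipe sections + solar modules + steel fittings + textile bales (8039) but leaves 4 m³ idle.
Replace solar modules with bottled goods: the trade gains 467 net, giving 8506 at 35 m³.
Nothing else within 35 m³ beats 8506.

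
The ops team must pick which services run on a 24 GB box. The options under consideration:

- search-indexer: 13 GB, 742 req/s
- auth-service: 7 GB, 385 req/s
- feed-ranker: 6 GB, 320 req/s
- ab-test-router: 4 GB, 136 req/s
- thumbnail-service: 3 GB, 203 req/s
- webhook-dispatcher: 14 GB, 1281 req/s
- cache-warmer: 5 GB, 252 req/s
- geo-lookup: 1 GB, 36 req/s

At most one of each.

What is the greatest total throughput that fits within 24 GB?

By throughput per GB: webhook-dispatcher 91.50, thumbnail-service 67.67, search-indexer 57.08 lead.
Auth-service + thumbnail-service + webhook-dispatcher uses 24 of the 24 GB and totals 1869.
The closest alternative, feed-ranker + thumbnail-service + webhook-dispatcher + geo-lookup, reaches only 1840.

1869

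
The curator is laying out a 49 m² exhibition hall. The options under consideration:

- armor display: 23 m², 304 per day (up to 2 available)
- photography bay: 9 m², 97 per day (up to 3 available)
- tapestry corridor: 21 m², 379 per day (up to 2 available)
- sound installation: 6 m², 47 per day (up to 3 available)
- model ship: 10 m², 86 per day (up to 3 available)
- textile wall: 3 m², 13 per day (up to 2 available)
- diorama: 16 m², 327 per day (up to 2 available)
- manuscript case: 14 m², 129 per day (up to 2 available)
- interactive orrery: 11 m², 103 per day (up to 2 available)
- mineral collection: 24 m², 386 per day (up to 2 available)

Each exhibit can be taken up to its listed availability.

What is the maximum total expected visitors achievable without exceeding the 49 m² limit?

816

By expected visitors per m²: diorama 20.44, tapestry corridor 18.05, mineral collection 16.08, armor display 13.22 lead.
Filling by ratio: photography bay + sound installation + 2×diorama for 798, with 2 m² left unused.
Replace sound installation and diorama with tapestry corridor + textile wall: the trade gains 18 net, giving 816 at 49 m².
That's the maximum — no swap from here does better than 816.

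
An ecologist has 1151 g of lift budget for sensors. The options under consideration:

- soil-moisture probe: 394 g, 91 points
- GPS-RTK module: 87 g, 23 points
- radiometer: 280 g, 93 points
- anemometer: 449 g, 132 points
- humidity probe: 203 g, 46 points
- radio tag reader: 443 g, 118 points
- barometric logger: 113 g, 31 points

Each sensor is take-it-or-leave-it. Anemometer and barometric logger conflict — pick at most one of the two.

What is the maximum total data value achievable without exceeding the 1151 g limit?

316

By data value per g: radiometer 0.33, anemometer 0.29, barometric logger 0.27, radio tag reader 0.27 lead.
Best packing: soil-moisture probe + radiometer + anemometer — 1123 g, 316 total.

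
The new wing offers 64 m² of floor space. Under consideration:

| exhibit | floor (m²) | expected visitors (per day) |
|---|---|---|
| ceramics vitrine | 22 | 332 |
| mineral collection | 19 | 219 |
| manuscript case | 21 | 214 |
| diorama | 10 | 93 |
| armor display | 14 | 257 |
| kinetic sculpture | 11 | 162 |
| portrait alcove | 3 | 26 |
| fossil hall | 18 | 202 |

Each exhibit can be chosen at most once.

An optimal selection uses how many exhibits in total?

The maximum expected visitors within 64 m² is 884.
For example ceramics vitrine + diorama + armor display + fossil hall achieves it, using 64 m².
Any selection reaching 884 contains exactly 4 exhibits.

4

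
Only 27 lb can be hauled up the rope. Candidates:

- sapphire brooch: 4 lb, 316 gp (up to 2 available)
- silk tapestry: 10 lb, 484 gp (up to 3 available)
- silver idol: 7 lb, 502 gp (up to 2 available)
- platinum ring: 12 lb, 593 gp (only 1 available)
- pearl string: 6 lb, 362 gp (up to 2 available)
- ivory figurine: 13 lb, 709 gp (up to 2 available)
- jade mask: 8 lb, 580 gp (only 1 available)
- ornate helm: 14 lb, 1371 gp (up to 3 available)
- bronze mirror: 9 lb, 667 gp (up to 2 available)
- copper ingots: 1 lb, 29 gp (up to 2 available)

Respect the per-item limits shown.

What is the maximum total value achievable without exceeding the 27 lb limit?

A density-first pass picks 2×sapphire brooch + ornate helm + 2×copper ingots — 2061 at 24 lb.
Dropping sapphire brooch and 2×copper ingots frees 6 lb; slotting in bronze mirror (9 lb) lifts the total to 2354 at 27 lb.
Nothing else within 27 lb beats 2354.

2354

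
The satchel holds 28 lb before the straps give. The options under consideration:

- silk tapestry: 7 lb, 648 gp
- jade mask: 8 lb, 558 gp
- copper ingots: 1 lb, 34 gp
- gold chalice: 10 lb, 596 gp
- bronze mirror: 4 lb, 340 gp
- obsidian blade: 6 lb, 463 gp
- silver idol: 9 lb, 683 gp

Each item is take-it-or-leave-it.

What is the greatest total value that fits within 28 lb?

2229

The ratio heuristic lands on silk tapestry + copper ingots + bronze mirror + obsidian blade + silver idol (2168) but leaves 1 lb idle.
Dropping copper ingots and obsidian blade frees 7 lb; slotting in jade mask (8 lb) lifts the total to 2229 at 28 lb.
Runner-up silk tapestry + copper ingots + bronze mirror + obsidian blade + silver idol tops out at 2168.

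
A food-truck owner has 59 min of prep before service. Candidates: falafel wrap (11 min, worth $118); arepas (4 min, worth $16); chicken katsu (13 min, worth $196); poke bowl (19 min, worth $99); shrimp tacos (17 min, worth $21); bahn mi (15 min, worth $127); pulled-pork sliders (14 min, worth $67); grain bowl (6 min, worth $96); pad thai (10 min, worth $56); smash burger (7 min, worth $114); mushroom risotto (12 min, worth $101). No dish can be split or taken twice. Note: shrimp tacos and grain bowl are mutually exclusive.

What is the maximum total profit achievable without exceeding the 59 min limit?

681

Ranking by ratio (profit/min): smash burger 16.29, grain bowl 16.00, chicken katsu 15.08.
Taking the top-ratio dishes first gives falafel wrap + arepas + chicken katsu + bahn mi + grain bowl + smash burger for 667 (56 min).
Replace arepas and bahn mi with pad thai + mushroom risotto: the trade gains 14 net, giving 681 at 59 min.
Every other selection either busts 59 min or breaks a pairing rule or fails to beat 681.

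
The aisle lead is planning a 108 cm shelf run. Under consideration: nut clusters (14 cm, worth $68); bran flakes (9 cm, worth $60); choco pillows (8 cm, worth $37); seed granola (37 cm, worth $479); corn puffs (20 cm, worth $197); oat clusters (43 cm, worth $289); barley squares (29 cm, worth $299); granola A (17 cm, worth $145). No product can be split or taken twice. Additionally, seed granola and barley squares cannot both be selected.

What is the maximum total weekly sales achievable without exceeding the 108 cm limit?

1002

Taking choco pillows + seed granola + corn puffs + oat clusters: 108 cm used, 1002 in weekly sales.
The closest alternative, nut clusters + bran flakes + choco pillows + seed granola + corn puffs + granola A, reaches only 986.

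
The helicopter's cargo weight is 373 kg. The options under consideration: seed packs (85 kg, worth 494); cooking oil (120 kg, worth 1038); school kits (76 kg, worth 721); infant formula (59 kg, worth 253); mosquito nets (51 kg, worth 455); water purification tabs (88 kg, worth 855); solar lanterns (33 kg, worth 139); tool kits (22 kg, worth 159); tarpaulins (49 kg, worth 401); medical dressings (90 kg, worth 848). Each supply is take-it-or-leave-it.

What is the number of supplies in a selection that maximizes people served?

Optimal total is 3355.
For example cooking oil + mosquito nets + water purification tabs + tool kits + medical dressings achieves it, using 371 kg.
All optima have 5 supplies.

5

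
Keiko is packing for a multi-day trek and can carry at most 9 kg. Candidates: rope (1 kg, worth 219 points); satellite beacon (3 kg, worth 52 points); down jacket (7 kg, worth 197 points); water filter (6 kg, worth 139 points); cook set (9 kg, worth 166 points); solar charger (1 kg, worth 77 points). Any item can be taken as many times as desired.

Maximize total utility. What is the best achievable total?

1971

By utility per kg: rope 219.00, solar charger 77.00, down jacket 28.14, water filter 23.17 lead.
9×rope uses 9 of the 9 kg and totals 1971.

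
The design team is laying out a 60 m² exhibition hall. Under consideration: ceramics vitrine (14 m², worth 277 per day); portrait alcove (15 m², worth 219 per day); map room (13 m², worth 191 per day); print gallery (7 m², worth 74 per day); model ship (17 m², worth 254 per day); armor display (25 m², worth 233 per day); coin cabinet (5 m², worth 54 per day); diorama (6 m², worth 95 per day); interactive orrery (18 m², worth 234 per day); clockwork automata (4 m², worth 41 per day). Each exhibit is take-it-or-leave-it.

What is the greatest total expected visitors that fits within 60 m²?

941

Ranking by ratio (expected visitors/m²): ceramics vitrine 19.79, diorama 15.83, model ship 14.94, map room 14.69.
Greedy by ratio would take ceramics vitrine + map room + model ship + coin cabinet + diorama + clockwork automata: 59 m² used, total 912.
The 15 m² tied up in coin cabinet and diorama and clockwork automata is better spent on portrait alcove — total rises to 941 (59 m²).
Runner-up ceramics vitrine + portrait alcove + map room + interactive orrery tops out at 921.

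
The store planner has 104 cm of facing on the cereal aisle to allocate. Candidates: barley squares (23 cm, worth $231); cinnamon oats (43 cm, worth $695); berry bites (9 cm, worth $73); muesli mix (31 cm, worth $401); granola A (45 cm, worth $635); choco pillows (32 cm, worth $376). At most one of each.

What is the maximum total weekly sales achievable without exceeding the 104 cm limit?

Best packing: cinnamon oats + berry bites + granola A — 97 cm, 1403 total.

1403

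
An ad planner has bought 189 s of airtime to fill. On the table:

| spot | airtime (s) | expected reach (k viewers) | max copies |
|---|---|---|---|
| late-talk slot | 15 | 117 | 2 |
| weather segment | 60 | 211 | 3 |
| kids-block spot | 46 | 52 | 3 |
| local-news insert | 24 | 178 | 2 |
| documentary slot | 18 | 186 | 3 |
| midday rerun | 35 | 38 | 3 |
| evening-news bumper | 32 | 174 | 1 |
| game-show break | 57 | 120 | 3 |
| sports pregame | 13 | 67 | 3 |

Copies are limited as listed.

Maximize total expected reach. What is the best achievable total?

1406

Filling by ratio: 2×late-talk slot + 2×local-news insert + 3×documentary slot + evening-news bumper + sports pregame for 1389, with 12 s left unused.
Dropping late-talk slot frees 15 s; slotting in 2×sports pregame (26 s) lifts the total to 1406 at 188 s.
No other feasible combination exceeds 1406.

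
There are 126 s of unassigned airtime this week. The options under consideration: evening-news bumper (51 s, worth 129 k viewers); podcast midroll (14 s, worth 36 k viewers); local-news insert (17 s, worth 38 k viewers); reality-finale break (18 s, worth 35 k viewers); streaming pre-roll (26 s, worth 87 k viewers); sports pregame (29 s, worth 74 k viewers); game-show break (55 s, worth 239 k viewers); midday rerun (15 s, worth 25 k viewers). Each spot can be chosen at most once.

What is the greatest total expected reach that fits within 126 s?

436

Podcast midroll + streaming pre-roll + sports pregame + game-show break uses 124 of the 126 s and totals 436.
Next best is streaming pre-roll + sports pregame + game-show break + midday rerun at 425 (125 s) — short by 11.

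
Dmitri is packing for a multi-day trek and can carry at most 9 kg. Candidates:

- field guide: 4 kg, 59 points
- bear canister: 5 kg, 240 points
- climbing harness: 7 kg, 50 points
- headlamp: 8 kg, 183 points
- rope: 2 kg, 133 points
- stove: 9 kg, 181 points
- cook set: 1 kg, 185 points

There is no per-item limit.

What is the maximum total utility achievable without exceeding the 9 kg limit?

1665

Density check — cook set 185.00, rope 66.50, bear canister 48.00, headlamp 22.88 are the best per kg.
Taking 9×cook set: 9 kg used, 1665 in utility.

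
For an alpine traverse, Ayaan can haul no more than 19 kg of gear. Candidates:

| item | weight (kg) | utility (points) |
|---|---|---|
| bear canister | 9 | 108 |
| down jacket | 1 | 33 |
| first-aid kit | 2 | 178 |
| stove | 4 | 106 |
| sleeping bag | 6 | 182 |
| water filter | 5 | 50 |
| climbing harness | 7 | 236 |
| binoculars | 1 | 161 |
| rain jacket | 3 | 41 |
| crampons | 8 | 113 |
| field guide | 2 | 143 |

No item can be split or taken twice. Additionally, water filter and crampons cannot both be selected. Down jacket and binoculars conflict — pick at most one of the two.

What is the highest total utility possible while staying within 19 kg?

900

By utility per kg: binoculars 161.00, first-aid kit 89.00, field guide 71.50, climbing harness 33.71 lead.
First-aid kit + sleeping bag + climbing harness + binoculars + field guide uses 18 of the 19 kg and totals 900.
Next best is first-aid kit + stove + climbing harness + binoculars + rain jacket + field guide at 865 (19 kg) — short by 35.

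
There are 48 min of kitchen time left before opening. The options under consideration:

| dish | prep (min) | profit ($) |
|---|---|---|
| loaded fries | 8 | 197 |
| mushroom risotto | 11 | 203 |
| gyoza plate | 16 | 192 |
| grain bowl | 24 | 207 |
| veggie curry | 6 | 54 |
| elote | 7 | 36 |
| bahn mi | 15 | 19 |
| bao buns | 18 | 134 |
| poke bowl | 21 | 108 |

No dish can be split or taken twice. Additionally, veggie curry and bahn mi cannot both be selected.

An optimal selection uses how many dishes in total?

5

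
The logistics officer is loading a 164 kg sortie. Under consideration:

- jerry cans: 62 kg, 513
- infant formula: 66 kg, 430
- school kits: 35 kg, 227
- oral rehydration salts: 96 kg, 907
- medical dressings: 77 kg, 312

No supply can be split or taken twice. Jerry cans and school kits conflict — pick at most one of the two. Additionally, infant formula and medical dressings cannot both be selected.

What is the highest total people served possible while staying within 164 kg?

1420

Best packing: jerry cans + oral rehydration salts — 158 kg, 1420 total.
No other feasible combination exceeds 1420.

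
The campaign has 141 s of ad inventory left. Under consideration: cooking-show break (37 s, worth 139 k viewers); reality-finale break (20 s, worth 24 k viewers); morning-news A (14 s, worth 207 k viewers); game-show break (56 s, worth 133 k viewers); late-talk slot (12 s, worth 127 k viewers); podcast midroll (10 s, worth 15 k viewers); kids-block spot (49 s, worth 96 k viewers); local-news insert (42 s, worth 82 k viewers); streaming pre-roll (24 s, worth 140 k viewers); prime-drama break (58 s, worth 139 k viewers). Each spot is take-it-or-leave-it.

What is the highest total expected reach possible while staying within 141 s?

710

Greedy by ratio would take cooking-show break + morning-news A + late-talk slot + kids-block spot + streaming pre-roll: 136 s used, total 709.
The 49 s tied up in kids-block spot is better spent on podcast midroll + local-news insert — total rises to 710 (139 s).
Next best is cooking-show break + morning-news A + late-talk slot + kids-block spot + streaming pre-roll at 709 (136 s) — short by 1.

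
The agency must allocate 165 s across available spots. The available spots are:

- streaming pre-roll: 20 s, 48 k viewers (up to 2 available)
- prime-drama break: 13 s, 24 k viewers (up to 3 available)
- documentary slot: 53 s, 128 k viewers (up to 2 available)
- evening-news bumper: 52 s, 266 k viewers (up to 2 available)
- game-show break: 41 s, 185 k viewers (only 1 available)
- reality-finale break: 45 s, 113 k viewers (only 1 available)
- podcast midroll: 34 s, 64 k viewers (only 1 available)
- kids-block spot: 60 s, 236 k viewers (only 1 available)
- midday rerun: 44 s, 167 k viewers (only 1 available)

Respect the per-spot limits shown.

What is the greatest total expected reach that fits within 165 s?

768

Ranking by ratio (expected reach/s): evening-news bumper 5.12, game-show break 4.51, kids-block spot 3.93.
Greedy by ratio would take streaming pre-roll + 2×evening-news bumper + game-show break: 165 s used, total 765.
The 61 s tied up in streaming pre-roll and game-show break is better spent on kids-block spot — total rises to 768 (164 s).
Every other selection either busts 165 s or exceeds an availability limit or fails to beat 768.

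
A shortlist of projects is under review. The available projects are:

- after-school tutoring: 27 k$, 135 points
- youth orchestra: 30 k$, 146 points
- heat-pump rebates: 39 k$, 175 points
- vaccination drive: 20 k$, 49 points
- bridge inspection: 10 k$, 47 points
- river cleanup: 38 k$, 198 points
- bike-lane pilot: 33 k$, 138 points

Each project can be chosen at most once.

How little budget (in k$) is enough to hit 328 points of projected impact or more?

Look for the lowest-budget combination reaching 328.
after-school tutoring + river cleanup reaches 333 using 65 k$.
Below 65 k$ the best achievable stays under 328.

65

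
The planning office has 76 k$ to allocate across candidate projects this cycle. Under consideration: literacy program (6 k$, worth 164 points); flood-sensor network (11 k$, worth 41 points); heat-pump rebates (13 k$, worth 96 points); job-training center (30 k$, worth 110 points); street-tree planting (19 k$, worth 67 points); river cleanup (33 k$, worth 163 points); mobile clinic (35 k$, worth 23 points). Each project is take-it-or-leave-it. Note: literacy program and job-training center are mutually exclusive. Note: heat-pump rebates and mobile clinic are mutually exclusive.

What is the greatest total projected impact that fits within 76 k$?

490

Greedy by ratio would take literacy program + flood-sensor network + heat-pump rebates + river cleanup: 63 k$ used, total 464.
Replace flood-sensor network with street-tree planting: the trade gains 26 net, giving 490 at 71 k$.
That's the maximum — no feasible swap from here does better than 490.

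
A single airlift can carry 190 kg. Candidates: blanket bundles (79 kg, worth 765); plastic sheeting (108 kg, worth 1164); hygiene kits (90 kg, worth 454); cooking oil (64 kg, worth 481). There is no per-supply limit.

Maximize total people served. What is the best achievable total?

1929

Ranking by ratio (people served/kg): plastic sheeting 10.78, blanket bundles 9.68, cooking oil 7.52.
The ratio ordering already packs tightly: blanket bundles + plastic sheeting, 187 kg, 1929.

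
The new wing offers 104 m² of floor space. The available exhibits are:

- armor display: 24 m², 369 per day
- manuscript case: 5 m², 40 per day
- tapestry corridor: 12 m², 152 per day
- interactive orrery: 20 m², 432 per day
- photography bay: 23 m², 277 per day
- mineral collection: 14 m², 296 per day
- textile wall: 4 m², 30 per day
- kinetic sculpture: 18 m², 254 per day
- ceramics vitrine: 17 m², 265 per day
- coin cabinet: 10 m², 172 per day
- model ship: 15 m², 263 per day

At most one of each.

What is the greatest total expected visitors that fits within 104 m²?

1827

The ratio ordering already packs tightly: armor display + interactive orrery + mineral collection + textile wall + ceramics vitrine + coin cabinet + model ship, 104 m², 1827.
The closest alternative, armor display + interactive orrery + mineral collection + ceramics vitrine + coin cabinet + model ship, reaches only 1797.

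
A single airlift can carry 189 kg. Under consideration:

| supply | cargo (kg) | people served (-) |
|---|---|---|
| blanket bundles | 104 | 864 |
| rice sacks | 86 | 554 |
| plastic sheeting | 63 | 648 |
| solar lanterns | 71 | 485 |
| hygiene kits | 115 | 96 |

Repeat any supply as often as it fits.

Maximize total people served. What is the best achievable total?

1944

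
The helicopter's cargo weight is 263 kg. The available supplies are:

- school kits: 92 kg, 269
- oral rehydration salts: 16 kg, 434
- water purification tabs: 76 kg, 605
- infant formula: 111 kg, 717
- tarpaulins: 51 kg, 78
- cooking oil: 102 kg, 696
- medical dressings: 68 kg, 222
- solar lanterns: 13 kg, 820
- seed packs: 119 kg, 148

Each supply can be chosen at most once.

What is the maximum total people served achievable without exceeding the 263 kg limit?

2667

Taking the top-ratio supplies first gives oral rehydration salts + water purification tabs + tarpaulins + cooking oil + solar lanterns for 2633 (258 kg).
The 127 kg tied up in water purification tabs and tarpaulins is better spent on infant formula — total rises to 2667 (242 kg).
Next best is oral rehydration salts + water purification tabs + tarpaulins + cooking oil + solar lanterns at 2633 (258 kg) — short by 34.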